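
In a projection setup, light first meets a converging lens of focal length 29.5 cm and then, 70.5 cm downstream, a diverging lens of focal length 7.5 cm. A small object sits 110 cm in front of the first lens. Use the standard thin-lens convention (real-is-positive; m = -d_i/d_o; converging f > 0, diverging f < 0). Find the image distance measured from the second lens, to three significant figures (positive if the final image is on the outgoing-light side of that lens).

Lens 1: 1/d_i1 = 1/f_1 - 1/d_o1 = 1/29.5 - 1/110 = 0.02481 cm^-1, so d_i1 = 40.311 cm.
The intermediate image is 40.311 cm to the right of lens 1, so d_o2 = L - d_i1 = 70.5 - 40.311 = 30.189 cm.
Lens 2: 1/d_i2 = 1/f_2 - 1/d_o2 = 1/(-7.5) - 1/(30.189) = -0.16646 cm^-1, so d_i2 = -6.008 cm.

-6.01 cm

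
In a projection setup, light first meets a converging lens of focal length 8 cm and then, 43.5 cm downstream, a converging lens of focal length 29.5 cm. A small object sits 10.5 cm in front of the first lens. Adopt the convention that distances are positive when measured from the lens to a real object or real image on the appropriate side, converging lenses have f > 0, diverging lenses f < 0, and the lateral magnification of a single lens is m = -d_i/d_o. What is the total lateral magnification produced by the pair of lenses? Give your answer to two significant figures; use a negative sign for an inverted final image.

-4.8

Applying the thin-lens equation to the first lens, 1/8 = 1/10.5 + 1/d_i1, which gives d_i1 = 33.600 cm.
Its lateral magnification is m_1 = -d_i1/d_o1 = -(33.600)/10.5 = -3.2000.
Object distance for lens 2: d_o2 = 43.5 - 33.600 = 9.900 cm.
Applying the thin-lens equation again with f_2 = 29.5 cm and d_o2 = 9.900 cm gives d_i2 = -14.901 cm.
m_2 = -(-14.901)/(9.900) = 1.5051.
Total m = m_1 x m_2 = (-3.2000)(1.5051) = -4.8163.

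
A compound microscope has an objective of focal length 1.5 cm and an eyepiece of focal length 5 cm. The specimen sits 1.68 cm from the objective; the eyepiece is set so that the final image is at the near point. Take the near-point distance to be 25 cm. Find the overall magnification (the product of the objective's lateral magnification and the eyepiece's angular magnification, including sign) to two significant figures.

Objective: 1/d_i = 1/f_obj - 1/d_o = 1/1.5 - 1/1.68 = 0.07143 cm^-1, so d_i = 14.000 cm.
m_obj = -d_i/d_o = -14.000/1.68 = -8.333.
Eyepiece angular magnification (image at near point): M_eye = 1 + D/f_e = 1 + 25/5 = 6.000.
Overall M = m_obj x M_eye = (-8.333)(6.000) = -50.00.

-50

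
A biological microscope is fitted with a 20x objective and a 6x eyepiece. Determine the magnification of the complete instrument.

The overall magnification of a compound microscope is the product of the objective and eyepiece magnifications:
M = M_obj x M_eye = 20 x 6 = 120.

120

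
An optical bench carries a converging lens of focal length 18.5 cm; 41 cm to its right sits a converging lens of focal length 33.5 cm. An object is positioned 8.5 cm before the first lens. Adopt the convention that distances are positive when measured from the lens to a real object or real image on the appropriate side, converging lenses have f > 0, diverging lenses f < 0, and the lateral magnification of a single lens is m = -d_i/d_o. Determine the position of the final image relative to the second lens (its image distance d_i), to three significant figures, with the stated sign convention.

Applying the thin-lens equation to the first lens, 1/18.5 = 1/8.5 + 1/d_i1, which gives d_i1 = -15.725 cm.
The intermediate image is virtual, 15.725 cm to the left of lens 1, so d_o2 = L - d_i1 = 41 - (-15.725) = 56.725 cm.
Applying the thin-lens equation again with f_2 = 33.5 cm and d_o2 = 56.725 cm gives d_i2 = 81.821 cm.

81.8 cm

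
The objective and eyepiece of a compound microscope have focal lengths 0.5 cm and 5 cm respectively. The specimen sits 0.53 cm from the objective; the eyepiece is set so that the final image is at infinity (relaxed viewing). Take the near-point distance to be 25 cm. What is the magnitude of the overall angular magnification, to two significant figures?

83

Objective: 1/d_i = 1/f_obj - 1/d_o = 1/0.5 - 1/0.53 = 0.11321 cm^-1, so d_i = 8.833 cm.
m_obj = -d_i/d_o = -8.833/0.53 = -16.667.
Eyepiece angular magnification (image at infinity): M_eye = D/f_e = 25/5 = 5.000.
Overall M = m_obj x M_eye = (-16.667)(5.000) = -83.33.
|M| = 83.33.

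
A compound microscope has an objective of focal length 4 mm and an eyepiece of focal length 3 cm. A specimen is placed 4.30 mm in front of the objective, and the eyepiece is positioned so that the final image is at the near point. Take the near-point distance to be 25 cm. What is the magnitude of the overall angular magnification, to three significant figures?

124

Convert to cm: f_obj = 4 mm = 0.4 cm; d_o = 4.30 mm = 0.43 cm.
Objective: 1/d_i = 1/f_obj - 1/d_o = 1/0.4 - 1/0.43 = 0.17442 cm^-1, so d_i = 5.733 cm.
m_obj = -d_i/d_o = -5.733/0.43 = -13.333.
Eyepiece angular magnification (image at near point): M_eye = 1 + D/f_e = 1 + 25/3 = 9.333.
Overall M = m_obj x M_eye = (-13.333)(9.333) = -124.44.
|M| = 124.44.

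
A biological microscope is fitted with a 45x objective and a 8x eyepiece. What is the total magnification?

The overall magnification of a compound microscope is the product of the objective and eyepiece magnifications:
M = M_obj x M_eye = 45 x 8 = 360.

360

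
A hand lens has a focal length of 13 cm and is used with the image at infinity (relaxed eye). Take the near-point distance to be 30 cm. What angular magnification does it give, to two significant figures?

2.3

M = D/f = 30/13 = 2.308.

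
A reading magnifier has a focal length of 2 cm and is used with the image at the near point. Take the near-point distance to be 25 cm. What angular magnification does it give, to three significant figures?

M = 1 + D/f = 1 + 25/2 = 13.500.

13.5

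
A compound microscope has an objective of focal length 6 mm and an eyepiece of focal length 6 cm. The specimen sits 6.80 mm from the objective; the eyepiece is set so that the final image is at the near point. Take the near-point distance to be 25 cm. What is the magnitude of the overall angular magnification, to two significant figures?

39

Convert to cm: f_obj = 6 mm = 0.6 cm; d_o = 6.80 mm = 0.68 cm.
Objective: 1/d_i = 1/f_obj - 1/d_o = 1/0.6 - 1/0.68 = 0.19608 cm^-1, so d_i = 5.100 cm.
m_obj = -d_i/d_o = -5.100/0.68 = -7.500.
Eyepiece angular magnification (image at near point): M_eye = 1 + D/f_e = 1 + 25/6 = 5.167.
Overall M = m_obj x M_eye = (-7.500)(5.167) = -38.75.
|M| = 38.75.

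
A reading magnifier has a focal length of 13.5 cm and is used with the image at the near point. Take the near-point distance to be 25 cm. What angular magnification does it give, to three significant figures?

2.85

M = 1 + D/f = 1 + 25/13.5 = 2.852.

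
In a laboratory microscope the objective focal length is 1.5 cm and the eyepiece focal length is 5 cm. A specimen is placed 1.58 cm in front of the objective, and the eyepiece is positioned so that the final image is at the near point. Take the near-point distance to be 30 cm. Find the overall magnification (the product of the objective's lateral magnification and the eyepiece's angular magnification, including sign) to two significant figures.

-130

Objective: 1/d_i = 1/f_obj - 1/d_o = 1/1.5 - 1/1.58 = 0.03376 cm^-1, so d_i = 29.625 cm.
m_obj = -d_i/d_o = -29.625/1.58 = -18.750.
Eyepiece angular magnification (image at near point): M_eye = 1 + D/f_e = 1 + 30/5 = 7.000.
Overall M = m_obj x M_eye = (-18.750)(7.000) = -131.25.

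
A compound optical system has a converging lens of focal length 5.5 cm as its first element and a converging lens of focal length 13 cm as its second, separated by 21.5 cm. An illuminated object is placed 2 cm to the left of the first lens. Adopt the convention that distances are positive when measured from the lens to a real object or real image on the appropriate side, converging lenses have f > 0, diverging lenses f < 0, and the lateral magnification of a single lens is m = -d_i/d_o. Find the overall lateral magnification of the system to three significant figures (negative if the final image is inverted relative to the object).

Lens 1: 1/d_i1 = 1/f_1 - 1/d_o1 = 1/5.5 - 1/2 = -0.31818 cm^-1, so d_i1 = -3.143 cm.
m_1 = -(-3.143)/2 = 1.5714.
The intermediate image is virtual, 3.143 cm to the left of lens 1, so d_o2 = L - d_i1 = 21.5 - (-3.143) = 24.643 cm.
Lens 2: 1/d_i2 = 1/f_2 - 1/d_o2 = 1/13 - 1/(24.643) = 0.03634 cm^-1, so d_i2 = 27.515 cm.
m_2 = -(27.515)/(24.643) = -1.1166.
The system's lateral magnification is m_1 m_2 = (1.5714)(-1.1166) = -1.7546.

-1.75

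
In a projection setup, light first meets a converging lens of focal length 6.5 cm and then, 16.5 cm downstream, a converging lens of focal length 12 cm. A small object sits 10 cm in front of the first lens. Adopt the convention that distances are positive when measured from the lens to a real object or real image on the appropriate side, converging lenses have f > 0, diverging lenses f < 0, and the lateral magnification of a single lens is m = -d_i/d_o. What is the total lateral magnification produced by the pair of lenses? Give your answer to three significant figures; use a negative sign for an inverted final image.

-1.58

Applying the thin-lens equation to the first lens, 1/6.5 = 1/10 + 1/d_i1, which gives d_i1 = 18.571 cm.
Its lateral magnification is m_1 = -d_i1/d_o1 = -(18.571)/10 = -1.8571.
Since 18.571 cm > 16.5 cm, the first image lies past the second lens and serves as a virtual object: d_o2 = L - d_i1 = -2.071 cm.
Applying the thin-lens equation again with f_2 = 12 cm and d_o2 = -2.071 cm gives d_i2 = 1.766 cm.
m_2 = -(1.766)/(-2.071) = 0.8528.
The system's lateral magnification is m_1 m_2 = (-1.8571)(0.8528) = -1.5838.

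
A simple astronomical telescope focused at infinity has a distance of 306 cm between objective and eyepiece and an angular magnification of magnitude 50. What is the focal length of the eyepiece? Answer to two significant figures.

6.0 cm

In normal adjustment the tube length equals f_obj + f_eye and |M| = f_obj/f_eye.
So f_obj = 50 f_eye and 50 f_eye + f_eye = 306 cm, giving f_eye = 306/51 = 6.000 cm and f_obj = 300.000 cm.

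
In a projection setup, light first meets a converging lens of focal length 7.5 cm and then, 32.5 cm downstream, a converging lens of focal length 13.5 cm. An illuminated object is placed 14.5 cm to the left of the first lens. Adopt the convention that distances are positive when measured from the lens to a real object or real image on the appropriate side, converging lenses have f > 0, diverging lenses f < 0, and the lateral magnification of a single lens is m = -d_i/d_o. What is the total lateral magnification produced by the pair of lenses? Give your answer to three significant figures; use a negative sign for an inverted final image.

4.18

Applying the thin-lens equation to the first lens, 1/7.5 = 1/14.5 + 1/d_i1, which gives d_i1 = 15.536 cm.
Its lateral magnification is m_1 = -d_i1/d_o1 = -(15.536)/14.5 = -1.0714.
The intermediate image is 15.536 cm to the right of lens 1, so d_o2 = L - d_i1 = 32.5 - 15.536 = 16.964 cm.
Applying the thin-lens equation again with f_2 = 13.5 cm and d_o2 = 16.964 cm gives d_i2 = 66.108 cm.
m_2 = -(66.108)/(16.964) = -3.8969.
The system's lateral magnification is m_1 m_2 = (-1.0714)(-3.8969) = 4.1753.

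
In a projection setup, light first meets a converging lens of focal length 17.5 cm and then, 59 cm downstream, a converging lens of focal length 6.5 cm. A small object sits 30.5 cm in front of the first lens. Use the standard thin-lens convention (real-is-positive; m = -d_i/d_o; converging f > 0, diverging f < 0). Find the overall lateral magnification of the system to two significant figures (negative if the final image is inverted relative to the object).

Applying the thin-lens equation to the first lens, 1/17.5 = 1/30.5 + 1/d_i1, which gives d_i1 = 41.058 cm.
Its lateral magnification is m_1 = -d_i1/d_o1 = -(41.058)/30.5 = -1.3462.
Object distance for lens 2: d_o2 = 59 - 41.058 = 17.942 cm.
Applying the thin-lens equation again with f_2 = 6.5 cm and d_o2 = 17.942 cm gives d_i2 = 10.192 cm.
m_2 = -(10.192)/(17.942) = -0.5681.
The system's lateral magnification is m_1 m_2 = (-1.3462)(-0.5681) = 0.7647.

0.76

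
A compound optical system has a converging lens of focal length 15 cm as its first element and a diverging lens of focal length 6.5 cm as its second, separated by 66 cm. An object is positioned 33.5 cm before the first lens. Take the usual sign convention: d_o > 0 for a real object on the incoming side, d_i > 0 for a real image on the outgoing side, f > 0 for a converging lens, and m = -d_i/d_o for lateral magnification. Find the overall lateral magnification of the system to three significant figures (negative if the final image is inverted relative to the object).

-0.116

Lens 1: 1/d_i1 = 1/f_1 - 1/d_o1 = 1/15 - 1/33.5 = 0.03682 cm^-1, so d_i1 = 27.162 cm.
m_1 = -(27.162)/33.5 = -0.8108.
That image sits 38.838 cm in front of the second lens, so d_o2 = 38.838 cm.
Lens 2: 1/d_i2 = 1/f_2 - 1/d_o2 = 1/(-6.5) - 1/(38.838) = -0.17959 cm^-1, so d_i2 = -5.568 cm.
m_2 = -(-5.568)/(38.838) = 0.1434.
The system's lateral magnification is m_1 m_2 = (-0.8108)(0.1434) = -0.1162.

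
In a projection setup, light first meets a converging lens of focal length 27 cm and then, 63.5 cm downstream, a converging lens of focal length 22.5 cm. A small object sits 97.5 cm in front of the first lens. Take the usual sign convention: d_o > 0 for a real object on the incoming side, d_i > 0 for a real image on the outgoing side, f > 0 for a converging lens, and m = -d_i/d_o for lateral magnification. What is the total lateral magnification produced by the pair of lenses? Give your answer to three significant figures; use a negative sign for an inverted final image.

2.35

First lens: d_i1 = 1/(1/27 - 1/97.5) = 37.340 cm.
m_1 = -(37.340)/97.5 = -0.3830.
Object distance for lens 2: d_o2 = 63.5 - 37.340 = 26.160 cm.
Second lens: d_i2 = 1/(1/22.5 - 1/(26.160)) = 160.836 cm.
m_2 = -(160.836)/(26.160) = -6.1483.
Overall magnification: m = m_1 m_2 = 2.3547.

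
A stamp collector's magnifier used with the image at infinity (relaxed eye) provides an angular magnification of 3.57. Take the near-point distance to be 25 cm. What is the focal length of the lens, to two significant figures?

7.0 cm

For the image at infinity, M = D/f.
f = D/M = 25/3.57 = 7.003 cm.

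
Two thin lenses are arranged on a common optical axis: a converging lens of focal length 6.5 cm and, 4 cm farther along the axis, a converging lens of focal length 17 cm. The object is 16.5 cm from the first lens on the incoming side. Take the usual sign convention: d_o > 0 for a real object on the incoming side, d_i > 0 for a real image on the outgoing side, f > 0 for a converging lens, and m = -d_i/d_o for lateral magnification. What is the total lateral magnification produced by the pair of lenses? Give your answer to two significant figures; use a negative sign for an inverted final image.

First lens: d_i1 = 1/(1/6.5 - 1/16.5) = 10.725 cm.
m_1 = -(10.725)/16.5 = -0.6500.
This image would form 10.725 cm past lens 1, i.e. 6.725 cm beyond lens 2, so it is a virtual object for lens 2: d_o2 = 4 - 10.725 = -6.725 cm.
Second lens: d_i2 = 1/(1/17 - 1/(-6.725)) = 4.819 cm.
m_2 = -(4.819)/(-6.725) = 0.7165.
Overall magnification: m = m_1 m_2 = -0.4658.

-0.47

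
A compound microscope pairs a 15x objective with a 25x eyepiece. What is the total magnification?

The overall magnification of a compound microscope is the product of the objective and eyepiece magnifications:
M = M_obj x M_eye = 15 x 25 = 375.

375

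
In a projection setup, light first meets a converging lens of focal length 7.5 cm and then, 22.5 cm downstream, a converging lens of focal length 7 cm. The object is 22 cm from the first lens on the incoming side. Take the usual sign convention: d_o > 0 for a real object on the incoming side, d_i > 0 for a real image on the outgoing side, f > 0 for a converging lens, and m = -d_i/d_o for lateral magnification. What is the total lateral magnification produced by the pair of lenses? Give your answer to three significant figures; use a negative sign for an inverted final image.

Lens 1: 1/d_i1 = 1/f_1 - 1/d_o1 = 1/7.5 - 1/22 = 0.08788 cm^-1, so d_i1 = 11.379 cm.
m_1 = -(11.379)/22 = -0.5172.
That image sits 11.121 cm in front of the second lens, so d_o2 = 11.121 cm.
Lens 2: 1/d_i2 = 1/f_2 - 1/d_o2 = 1/7 - 1/(11.121) = 0.05293 cm^-1, so d_i2 = 18.891 cm.
m_2 = -(18.891)/(11.121) = -1.6987.
The system's lateral magnification is m_1 m_2 = (-0.5172)(-1.6987) = 0.8787.

0.879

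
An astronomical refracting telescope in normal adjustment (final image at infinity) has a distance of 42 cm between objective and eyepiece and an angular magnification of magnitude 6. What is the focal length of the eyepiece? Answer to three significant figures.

In normal adjustment the tube length equals f_obj + f_eye and |M| = f_obj/f_eye.
So f_obj = 6 f_eye and 6 f_eye + f_eye = 42 cm, giving f_eye = 42/7 = 6.000 cm and f_obj = 36.000 cm.

6.00 cm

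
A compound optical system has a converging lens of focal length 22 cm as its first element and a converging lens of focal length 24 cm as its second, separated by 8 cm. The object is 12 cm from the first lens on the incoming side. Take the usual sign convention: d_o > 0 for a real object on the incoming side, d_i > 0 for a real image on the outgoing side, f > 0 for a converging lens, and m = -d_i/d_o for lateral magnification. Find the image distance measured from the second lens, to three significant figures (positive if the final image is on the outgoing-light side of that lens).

First lens: d_i1 = 1/(1/22 - 1/12) = -26.400 cm.
With d_i1 < 0 the first image is virtual and lies on the object side; the object distance for lens 2 is d_o2 = 8 - (-26.400) = 34.400 cm.
Second lens: d_i2 = 1/(1/24 - 1/(34.400)) = 79.385 cm.

79.4 cm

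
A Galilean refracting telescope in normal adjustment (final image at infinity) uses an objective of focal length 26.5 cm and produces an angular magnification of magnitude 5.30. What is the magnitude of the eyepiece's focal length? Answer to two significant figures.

|M| = f_obj/|f_eye|, so |f_eye| = f_obj/|M| = 26.5/5.3 = 5.000 cm.
(The eyepiece is diverging, so its signed focal length is -5.000 cm.)

5.0 cm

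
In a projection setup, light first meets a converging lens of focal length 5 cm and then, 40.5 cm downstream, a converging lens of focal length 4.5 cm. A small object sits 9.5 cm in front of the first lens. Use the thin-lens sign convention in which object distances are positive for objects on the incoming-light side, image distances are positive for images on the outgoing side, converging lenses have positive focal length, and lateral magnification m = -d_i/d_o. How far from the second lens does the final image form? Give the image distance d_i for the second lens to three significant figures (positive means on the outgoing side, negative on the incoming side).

5.30 cm

First lens: d_i1 = 1/(1/5 - 1/9.5) = 10.556 cm.
That image sits 29.944 cm in front of the second lens, so d_o2 = 29.944 cm.
Second lens: d_i2 = 1/(1/4.5 - 1/(29.944)) = 5.296 cm.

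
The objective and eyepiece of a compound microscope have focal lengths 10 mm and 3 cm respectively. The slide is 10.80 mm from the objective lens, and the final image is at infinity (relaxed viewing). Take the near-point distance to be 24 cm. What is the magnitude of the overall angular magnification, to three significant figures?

100

Convert to cm: f_obj = 10 mm = 1 cm; d_o = 10.80 mm = 1.08 cm.
Objective: 1/d_i = 1/f_obj - 1/d_o = 1/1 - 1/1.08 = 0.07407 cm^-1, so d_i = 13.500 cm.
m_obj = -d_i/d_o = -13.500/1.08 = -12.500.
Eyepiece angular magnification (image at infinity): M_eye = D/f_e = 24/3 = 8.000.
Overall M = m_obj x M_eye = (-12.500)(8.000) = -100.00.
|M| = 100.00.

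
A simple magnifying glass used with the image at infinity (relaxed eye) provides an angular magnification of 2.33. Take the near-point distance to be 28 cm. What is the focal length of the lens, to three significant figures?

For the image at infinity, M = D/f.
f = D/M = 28/2.33 = 12.017 cm.

12.0 cm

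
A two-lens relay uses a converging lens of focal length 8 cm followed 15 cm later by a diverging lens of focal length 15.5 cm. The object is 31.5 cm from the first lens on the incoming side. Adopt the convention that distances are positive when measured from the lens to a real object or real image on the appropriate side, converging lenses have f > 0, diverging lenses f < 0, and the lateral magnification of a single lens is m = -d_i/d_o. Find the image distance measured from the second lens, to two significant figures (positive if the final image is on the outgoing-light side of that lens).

-3.4 cm

First lens: d_i1 = 1/(1/8 - 1/31.5) = 10.723 cm.
Object distance for lens 2: d_o2 = 15 - 10.723 = 4.277 cm.
Second lens: d_i2 = 1/(1/(-15.5) - 1/(4.277)) = -3.352 cm.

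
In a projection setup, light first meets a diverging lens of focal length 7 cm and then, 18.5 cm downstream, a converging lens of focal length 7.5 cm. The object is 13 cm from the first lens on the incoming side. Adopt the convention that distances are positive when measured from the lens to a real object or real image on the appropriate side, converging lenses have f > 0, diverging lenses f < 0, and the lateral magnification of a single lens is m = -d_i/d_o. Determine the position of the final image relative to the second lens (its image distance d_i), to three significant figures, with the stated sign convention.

Applying the thin-lens equation to the first lens, 1/(-7) = 1/13 + 1/d_i1, which gives d_i1 = -4.550 cm.
The intermediate image is virtual, 4.550 cm to the left of lens 1, so d_o2 = L - d_i1 = 18.5 - (-4.550) = 23.050 cm.
Applying the thin-lens equation again with f_2 = 7.5 cm and d_o2 = 23.050 cm gives d_i2 = 11.117 cm.

11.1 cm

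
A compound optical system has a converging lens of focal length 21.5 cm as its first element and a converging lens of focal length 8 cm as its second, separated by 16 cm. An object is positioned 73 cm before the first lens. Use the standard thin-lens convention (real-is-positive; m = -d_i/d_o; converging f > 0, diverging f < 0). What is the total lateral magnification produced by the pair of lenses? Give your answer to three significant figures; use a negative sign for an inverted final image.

Applying the thin-lens equation to the first lens, 1/21.5 = 1/73 + 1/d_i1, which gives d_i1 = 30.476 cm.
Its lateral magnification is m_1 = -d_i1/d_o1 = -(30.476)/73 = -0.4175.
Since 30.476 cm > 16 cm, the first image lies past the second lens and serves as a virtual object: d_o2 = L - d_i1 = -14.476 cm.
Applying the thin-lens equation again with f_2 = 8 cm and d_o2 = -14.476 cm gives d_i2 = 5.152 cm.
m_2 = -(5.152)/(-14.476) = 0.3559.
Total m = m_1 x m_2 = (-0.4175)(0.3559) = -0.1486.

-0.149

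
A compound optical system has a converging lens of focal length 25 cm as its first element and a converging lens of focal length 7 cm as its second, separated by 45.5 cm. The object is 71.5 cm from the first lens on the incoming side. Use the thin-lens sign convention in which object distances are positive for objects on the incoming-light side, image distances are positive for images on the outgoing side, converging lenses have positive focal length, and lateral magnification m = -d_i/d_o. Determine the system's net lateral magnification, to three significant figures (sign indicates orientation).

63.6

Applying the thin-lens equation to the first lens, 1/25 = 1/71.5 + 1/d_i1, which gives d_i1 = 38.441 cm.
Its lateral magnification is m_1 = -d_i1/d_o1 = -(38.441)/71.5 = -0.5376.
That image sits 7.059 cm in front of the second lens, so d_o2 = 7.059 cm.
Applying the thin-lens equation again with f_2 = 7 cm and d_o2 = 7.059 cm gives d_i2 = 835.545 cm.
m_2 = -(835.545)/(7.059) = -118.3636.
Total m = m_1 x m_2 = (-0.5376)(-118.3636) = 63.6364.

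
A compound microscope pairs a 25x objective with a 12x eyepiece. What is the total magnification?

The overall magnification of a compound microscope is the product of the objective and eyepiece magnifications:
M = M_obj x M_eye = 25 x 12 = 300.

300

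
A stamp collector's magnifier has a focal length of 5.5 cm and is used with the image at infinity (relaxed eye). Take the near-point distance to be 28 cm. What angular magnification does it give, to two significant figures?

5.1

M = D/f = 28/5.5 = 5.091.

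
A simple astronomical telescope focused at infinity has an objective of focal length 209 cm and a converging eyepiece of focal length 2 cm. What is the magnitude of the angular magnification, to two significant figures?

|M| = f_obj/|f_eye| = 209/2 = 104.500.

100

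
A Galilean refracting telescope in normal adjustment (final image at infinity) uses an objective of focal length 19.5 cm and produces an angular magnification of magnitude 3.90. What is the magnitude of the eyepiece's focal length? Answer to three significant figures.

5.00 cm

|M| = f_obj/|f_eye|, so |f_eye| = f_obj/|M| = 19.5/3.9 = 5.000 cm.
(The eyepiece is diverging, so its signed focal length is -5.000 cm.)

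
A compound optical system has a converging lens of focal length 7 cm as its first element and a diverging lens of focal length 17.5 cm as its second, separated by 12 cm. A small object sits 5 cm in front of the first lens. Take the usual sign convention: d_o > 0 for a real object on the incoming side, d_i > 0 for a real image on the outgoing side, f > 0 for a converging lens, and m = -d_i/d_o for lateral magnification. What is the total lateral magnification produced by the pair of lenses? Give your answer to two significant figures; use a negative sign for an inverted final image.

First lens: d_i1 = 1/(1/7 - 1/5) = -17.500 cm.
m_1 = -(-17.500)/5 = 3.5000.
With d_i1 < 0 the first image is virtual and lies on the object side; the object distance for lens 2 is d_o2 = 12 - (-17.500) = 29.500 cm.
Second lens: d_i2 = 1/(1/(-17.5) - 1/(29.500)) = -10.984 cm.
m_2 = -(-10.984)/(29.500) = 0.3723.
The system's lateral magnification is m_1 m_2 = (3.5000)(0.3723) = 1.3032.

1.3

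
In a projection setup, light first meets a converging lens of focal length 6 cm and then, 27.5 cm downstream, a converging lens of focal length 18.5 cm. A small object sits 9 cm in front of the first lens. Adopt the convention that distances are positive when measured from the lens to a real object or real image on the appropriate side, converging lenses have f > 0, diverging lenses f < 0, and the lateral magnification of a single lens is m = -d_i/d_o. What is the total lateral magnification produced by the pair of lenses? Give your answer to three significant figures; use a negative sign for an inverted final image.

Lens 1: 1/d_i1 = 1/f_1 - 1/d_o1 = 1/6 - 1/9 = 0.05556 cm^-1, so d_i1 = 18.000 cm.
m_1 = -(18.000)/9 = -2.0000.
That image sits 9.500 cm in front of the second lens, so d_o2 = 9.500 cm.
Lens 2: 1/d_i2 = 1/f_2 - 1/d_o2 = 1/18.5 - 1/(9.500) = -0.05121 cm^-1, so d_i2 = -19.528 cm.
m_2 = -(-19.528)/(9.500) = 2.0556.
Overall magnification: m = m_1 m_2 = -4.1111.

-4.11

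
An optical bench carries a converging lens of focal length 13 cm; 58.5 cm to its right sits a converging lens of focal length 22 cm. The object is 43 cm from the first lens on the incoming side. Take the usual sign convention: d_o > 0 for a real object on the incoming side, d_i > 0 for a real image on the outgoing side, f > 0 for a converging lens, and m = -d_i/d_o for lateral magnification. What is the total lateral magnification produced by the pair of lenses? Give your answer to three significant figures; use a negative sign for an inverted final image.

First lens: d_i1 = 1/(1/13 - 1/43) = 18.633 cm.
m_1 = -(18.633)/43 = -0.4333.
Object distance for lens 2: d_o2 = 58.5 - 18.633 = 39.867 cm.
Second lens: d_i2 = 1/(1/22 - 1/(39.867)) = 49.090 cm.
m_2 = -(49.090)/(39.867) = -1.2313.
The system's lateral magnification is m_1 m_2 = (-0.4333)(-1.2313) = 0.5336.

0.534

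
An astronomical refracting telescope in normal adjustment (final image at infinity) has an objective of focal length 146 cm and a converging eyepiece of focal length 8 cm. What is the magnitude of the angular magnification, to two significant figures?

|M| = f_obj/|f_eye| = 146/8 = 18.250.

18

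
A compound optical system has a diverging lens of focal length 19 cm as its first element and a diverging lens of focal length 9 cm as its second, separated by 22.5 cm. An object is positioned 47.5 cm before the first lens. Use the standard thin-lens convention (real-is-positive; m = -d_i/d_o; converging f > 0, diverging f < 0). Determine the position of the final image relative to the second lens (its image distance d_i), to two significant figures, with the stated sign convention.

-7.2 cm

First lens: d_i1 = 1/(1/(-19) - 1/47.5) = -13.571 cm.
With d_i1 < 0 the first image is virtual and lies on the object side; the object distance for lens 2 is d_o2 = 22.5 - (-13.571) = 36.071 cm.
Second lens: d_i2 = 1/(1/(-9) - 1/(36.071)) = -7.203 cm.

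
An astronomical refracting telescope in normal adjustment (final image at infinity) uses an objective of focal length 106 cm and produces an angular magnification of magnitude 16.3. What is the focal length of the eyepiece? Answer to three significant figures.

6.50 cm

|M| = f_obj/f_eye, so f_eye = f_obj/|M| = 106/16.3 = 6.503 cm.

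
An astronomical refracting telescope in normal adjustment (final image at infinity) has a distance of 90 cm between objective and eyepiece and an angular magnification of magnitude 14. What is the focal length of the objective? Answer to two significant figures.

84 cm

In normal adjustment the tube length equals f_obj + f_eye and |M| = f_obj/f_eye.
So f_obj = 14 f_eye and 14 f_eye + f_eye = 90 cm, giving f_eye = 90/15 = 6.000 cm and f_obj = 84.000 cm.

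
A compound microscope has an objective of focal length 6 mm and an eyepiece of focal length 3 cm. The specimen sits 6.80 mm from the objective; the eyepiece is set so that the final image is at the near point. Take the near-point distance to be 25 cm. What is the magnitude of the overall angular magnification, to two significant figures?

70

Convert to cm: f_obj = 6 mm = 0.6 cm; d_o = 6.80 mm = 0.68 cm.
Objective: 1/d_i = 1/f_obj - 1/d_o = 1/0.6 - 1/0.68 = 0.19608 cm^-1, so d_i = 5.100 cm.
m_obj = -d_i/d_o = -5.100/0.68 = -7.500.
Eyepiece angular magnification (image at near point): M_eye = 1 + D/f_e = 1 + 25/3 = 9.333.
Overall M = m_obj x M_eye = (-7.500)(9.333) = -70.00.
|M| = 70.00.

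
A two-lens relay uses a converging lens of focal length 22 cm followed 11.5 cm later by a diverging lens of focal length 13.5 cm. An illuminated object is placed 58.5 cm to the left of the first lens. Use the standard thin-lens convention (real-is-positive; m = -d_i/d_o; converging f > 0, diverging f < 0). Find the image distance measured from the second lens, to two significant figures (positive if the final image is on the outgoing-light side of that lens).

-31 cm

Applying the thin-lens equation to the first lens, 1/22 = 1/58.5 + 1/d_i1, which gives d_i1 = 35.260 cm.
Since 35.260 cm > 11.5 cm, the first image lies past the second lens and serves as a virtual object: d_o2 = L - d_i1 = -23.760 cm.
Applying the thin-lens equation again with f_2 = -13.5 cm and d_o2 = -23.760 cm gives d_i2 = -31.263 cm.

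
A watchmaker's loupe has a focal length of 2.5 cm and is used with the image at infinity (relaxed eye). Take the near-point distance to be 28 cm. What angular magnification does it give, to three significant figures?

11.2

M = D/f = 28/2.5 = 11.200.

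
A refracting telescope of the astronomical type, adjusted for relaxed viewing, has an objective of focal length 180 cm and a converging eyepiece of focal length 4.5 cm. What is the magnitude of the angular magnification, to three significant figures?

40.0

|M| = f_obj/|f_eye| = 180/4.5 = 40.000.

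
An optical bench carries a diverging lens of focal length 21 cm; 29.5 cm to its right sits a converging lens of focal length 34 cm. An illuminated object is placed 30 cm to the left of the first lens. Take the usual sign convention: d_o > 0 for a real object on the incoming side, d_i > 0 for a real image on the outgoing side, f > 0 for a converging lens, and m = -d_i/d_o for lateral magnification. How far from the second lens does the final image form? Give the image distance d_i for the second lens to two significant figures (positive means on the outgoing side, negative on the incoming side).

Applying the thin-lens equation to the first lens, 1/(-21) = 1/30 + 1/d_i1, which gives d_i1 = -12.353 cm.
With d_i1 < 0 the first image is virtual and lies on the object side; the object distance for lens 2 is d_o2 = 29.5 - (-12.353) = 41.853 cm.
Applying the thin-lens equation again with f_2 = 34 cm and d_o2 = 41.853 cm gives d_i2 = 181.206 cm.

180 cm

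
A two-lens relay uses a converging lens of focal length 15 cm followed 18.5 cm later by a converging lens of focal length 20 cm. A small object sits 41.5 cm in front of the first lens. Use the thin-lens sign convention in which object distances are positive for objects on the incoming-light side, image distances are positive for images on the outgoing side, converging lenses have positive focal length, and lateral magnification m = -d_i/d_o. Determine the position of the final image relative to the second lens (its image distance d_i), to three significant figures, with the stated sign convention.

Applying the thin-lens equation to the first lens, 1/15 = 1/41.5 + 1/d_i1, which gives d_i1 = 23.491 cm.
Since 23.491 cm > 18.5 cm, the first image lies past the second lens and serves as a virtual object: d_o2 = L - d_i1 = -4.991 cm.
Applying the thin-lens equation again with f_2 = 20 cm and d_o2 = -4.991 cm gives d_i2 = 3.994 cm.

3.99 cm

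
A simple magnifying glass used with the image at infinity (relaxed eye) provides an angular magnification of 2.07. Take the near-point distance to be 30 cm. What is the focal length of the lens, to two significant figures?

14 cm

For the image at infinity, M = D/f.
f = D/M = 30/2.07 = 14.493 cm.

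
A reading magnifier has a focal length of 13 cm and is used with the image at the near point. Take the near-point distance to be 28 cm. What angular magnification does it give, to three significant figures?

3.15

M = 1 + D/f = 1 + 28/13 = 3.154.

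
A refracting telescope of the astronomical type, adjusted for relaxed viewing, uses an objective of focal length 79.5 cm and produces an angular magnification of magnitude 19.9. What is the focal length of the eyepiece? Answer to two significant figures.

|M| = f_obj/f_eye, so f_eye = f_obj/|M| = 79.5/19.9 = 3.995 cm.

4.0 cm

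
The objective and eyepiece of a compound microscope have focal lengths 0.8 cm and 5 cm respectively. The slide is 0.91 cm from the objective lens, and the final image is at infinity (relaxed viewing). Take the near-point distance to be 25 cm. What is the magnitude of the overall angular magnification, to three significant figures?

Objective: 1/d_i = 1/f_obj - 1/d_o = 1/0.8 - 1/0.91 = 0.15110 cm^-1, so d_i = 6.618 cm.
m_obj = -d_i/d_o = -6.618/0.91 = -7.273.
Eyepiece angular magnification (image at infinity): M_eye = D/f_e = 25/5 = 5.000.
Overall M = m_obj x M_eye = (-7.273)(5.000) = -36.36.
|M| = 36.36.

36.4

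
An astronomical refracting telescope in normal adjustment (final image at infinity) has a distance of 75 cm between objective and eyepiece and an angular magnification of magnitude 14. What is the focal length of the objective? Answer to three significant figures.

70.0 cm

In normal adjustment the tube length equals f_obj + f_eye and |M| = f_obj/f_eye.
So f_obj = 14 f_eye and 14 f_eye + f_eye = 75 cm, giving f_eye = 75/15 = 5.000 cm and f_obj = 70.000 cm.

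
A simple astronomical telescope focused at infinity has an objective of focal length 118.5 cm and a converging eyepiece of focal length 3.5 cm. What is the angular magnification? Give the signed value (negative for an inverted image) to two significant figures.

M = -f_obj/f_eye = -118.5/(3.5) = -33.857.

-34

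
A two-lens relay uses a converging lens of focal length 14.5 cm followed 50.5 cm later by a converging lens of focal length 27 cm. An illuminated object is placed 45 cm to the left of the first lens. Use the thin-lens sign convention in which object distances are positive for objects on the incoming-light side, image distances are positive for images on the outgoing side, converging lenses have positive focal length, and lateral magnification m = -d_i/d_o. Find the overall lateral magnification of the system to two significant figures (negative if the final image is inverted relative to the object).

6.1

Applying the thin-lens equation to the first lens, 1/14.5 = 1/45 + 1/d_i1, which gives d_i1 = 21.393 cm.
Its lateral magnification is m_1 = -d_i1/d_o1 = -(21.393)/45 = -0.4754.
That image sits 29.107 cm in front of the second lens, so d_o2 = 29.107 cm.
Applying the thin-lens equation again with f_2 = 27 cm and d_o2 = 29.107 cm gives d_i2 = 373.062 cm.
m_2 = -(373.062)/(29.107) = -12.8171.
Total m = m_1 x m_2 = (-0.4754)(-12.8171) = 6.0934.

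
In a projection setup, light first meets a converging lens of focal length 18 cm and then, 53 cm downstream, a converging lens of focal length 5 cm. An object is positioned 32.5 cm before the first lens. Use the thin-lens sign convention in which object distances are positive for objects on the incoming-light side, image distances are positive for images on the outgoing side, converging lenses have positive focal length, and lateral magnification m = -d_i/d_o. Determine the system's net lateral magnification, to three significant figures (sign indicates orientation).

0.811

Lens 1: 1/d_i1 = 1/f_1 - 1/d_o1 = 1/18 - 1/32.5 = 0.02479 cm^-1, so d_i1 = 40.345 cm.
m_1 = -(40.345)/32.5 = -1.2414.
The intermediate image is 40.345 cm to the right of lens 1, so d_o2 = L - d_i1 = 53 - 40.345 = 12.655 cm.
Lens 2: 1/d_i2 = 1/f_2 - 1/d_o2 = 1/5 - 1/(12.655) = 0.12098 cm^-1, so d_i2 = 8.266 cm.
m_2 = -(8.266)/(12.655) = -0.6532.
The system's lateral magnification is m_1 m_2 = (-1.2414)(-0.6532) = 0.8108.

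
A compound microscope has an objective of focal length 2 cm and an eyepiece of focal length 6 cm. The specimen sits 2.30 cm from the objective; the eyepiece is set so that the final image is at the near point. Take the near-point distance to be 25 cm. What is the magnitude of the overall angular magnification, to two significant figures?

34

Objective: 1/d_i = 1/f_obj - 1/d_o = 1/2 - 1/2.30 = 0.06522 cm^-1, so d_i = 15.333 cm.
m_obj = -d_i/d_o = -15.333/2.30 = -6.667.
Eyepiece angular magnification (image at near point): M_eye = 1 + D/f_e = 1 + 25/6 = 5.167.
Overall M = m_obj x M_eye = (-6.667)(5.167) = -34.44.
|M| = 34.44.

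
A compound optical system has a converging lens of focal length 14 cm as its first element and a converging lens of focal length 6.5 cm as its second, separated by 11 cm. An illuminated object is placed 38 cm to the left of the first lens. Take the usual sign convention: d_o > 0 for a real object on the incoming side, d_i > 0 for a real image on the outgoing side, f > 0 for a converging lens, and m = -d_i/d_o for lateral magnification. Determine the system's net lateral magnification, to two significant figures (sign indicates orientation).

-0.21

First lens: d_i1 = 1/(1/14 - 1/38) = 22.167 cm.
m_1 = -(22.167)/38 = -0.5833.
Since 22.167 cm > 11 cm, the first image lies past the second lens and serves as a virtual object: d_o2 = L - d_i1 = -11.167 cm.
Second lens: d_i2 = 1/(1/6.5 - 1/(-11.167)) = 4.108 cm.
m_2 = -(4.108)/(-11.167) = 0.3679.
Total m = m_1 x m_2 = (-0.5833)(0.3679) = -0.2146.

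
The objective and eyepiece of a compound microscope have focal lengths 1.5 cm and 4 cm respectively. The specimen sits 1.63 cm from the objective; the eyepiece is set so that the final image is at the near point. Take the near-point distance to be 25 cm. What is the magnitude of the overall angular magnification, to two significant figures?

Objective: 1/d_i = 1/f_obj - 1/d_o = 1/1.5 - 1/1.63 = 0.05317 cm^-1, so d_i = 18.808 cm.
m_obj = -d_i/d_o = -18.808/1.63 = -11.538.
Eyepiece angular magnification (image at near point): M_eye = 1 + D/f_e = 1 + 25/4 = 7.250.
Overall M = m_obj x M_eye = (-11.538)(7.250) = -83.65.
|M| = 83.65.

84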